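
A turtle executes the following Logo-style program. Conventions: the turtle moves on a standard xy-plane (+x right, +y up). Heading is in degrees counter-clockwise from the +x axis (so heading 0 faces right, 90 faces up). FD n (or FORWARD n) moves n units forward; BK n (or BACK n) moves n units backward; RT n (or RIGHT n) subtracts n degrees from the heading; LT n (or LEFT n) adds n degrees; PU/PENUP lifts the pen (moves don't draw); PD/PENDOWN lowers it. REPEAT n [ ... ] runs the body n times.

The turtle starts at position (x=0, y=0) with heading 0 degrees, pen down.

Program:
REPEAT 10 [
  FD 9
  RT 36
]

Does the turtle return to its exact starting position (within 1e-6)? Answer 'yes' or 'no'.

Executing turtle program step by step:
Start: pos=(0,0), heading=0, pen down
REPEAT 10 [
  -- iteration 1/10 --
  FD 9: (0,0) -> (9,0) [heading=0, draw]
  RT 36: heading 0 -> 324
  -- iteration 2/10 --
  FD 9: (9,0) -> (16.281,-5.29) [heading=324, draw]
  RT 36: heading 324 -> 288
  -- iteration 3/10 --
  FD 9: (16.281,-5.29) -> (19.062,-13.85) [heading=288, draw]
  RT 36: heading 288 -> 252
  -- iteration 4/10 --
  FD 9: (19.062,-13.85) -> (16.281,-22.409) [heading=252, draw]
  RT 36: heading 252 -> 216
  -- iteration 5/10 --
  FD 9: (16.281,-22.409) -> (9,-27.699) [heading=216, draw]
  RT 36: heading 216 -> 180
  -- iteration 6/10 --
  FD 9: (9,-27.699) -> (0,-27.699) [heading=180, draw]
  RT 36: heading 180 -> 144
  -- iteration 7/10 --
  FD 9: (0,-27.699) -> (-7.281,-22.409) [heading=144, draw]
  RT 36: heading 144 -> 108
  -- iteration 8/10 --
  FD 9: (-7.281,-22.409) -> (-10.062,-13.85) [heading=108, draw]
  RT 36: heading 108 -> 72
  -- iteration 9/10 --
  FD 9: (-10.062,-13.85) -> (-7.281,-5.29) [heading=72, draw]
  RT 36: heading 72 -> 36
  -- iteration 10/10 --
  FD 9: (-7.281,-5.29) -> (0,0) [heading=36, draw]
  RT 36: heading 36 -> 0
]
Final: pos=(0,0), heading=0, 10 segment(s) drawn

Start position: (0, 0)
Final position: (0, 0)
Distance = 0; < 1e-6 -> CLOSED

Answer: yes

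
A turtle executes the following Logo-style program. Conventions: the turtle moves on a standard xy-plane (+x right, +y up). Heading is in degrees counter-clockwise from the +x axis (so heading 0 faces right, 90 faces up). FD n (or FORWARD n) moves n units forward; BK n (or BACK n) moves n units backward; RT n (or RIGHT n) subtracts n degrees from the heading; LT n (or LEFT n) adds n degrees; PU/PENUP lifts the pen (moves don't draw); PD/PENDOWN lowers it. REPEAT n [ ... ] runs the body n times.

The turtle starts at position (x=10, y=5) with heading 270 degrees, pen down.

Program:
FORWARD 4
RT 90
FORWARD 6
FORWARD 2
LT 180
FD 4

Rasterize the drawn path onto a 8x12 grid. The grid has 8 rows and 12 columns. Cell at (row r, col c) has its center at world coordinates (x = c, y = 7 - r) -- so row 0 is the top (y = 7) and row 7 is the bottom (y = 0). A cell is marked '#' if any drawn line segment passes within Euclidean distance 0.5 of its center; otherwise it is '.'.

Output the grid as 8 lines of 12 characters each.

Answer: ............
............
..........#.
..........#.
..........#.
..........#.
..#########.
............

Derivation:
Segment 0: (10,5) -> (10,1)
Segment 1: (10,1) -> (4,1)
Segment 2: (4,1) -> (2,1)
Segment 3: (2,1) -> (6,1)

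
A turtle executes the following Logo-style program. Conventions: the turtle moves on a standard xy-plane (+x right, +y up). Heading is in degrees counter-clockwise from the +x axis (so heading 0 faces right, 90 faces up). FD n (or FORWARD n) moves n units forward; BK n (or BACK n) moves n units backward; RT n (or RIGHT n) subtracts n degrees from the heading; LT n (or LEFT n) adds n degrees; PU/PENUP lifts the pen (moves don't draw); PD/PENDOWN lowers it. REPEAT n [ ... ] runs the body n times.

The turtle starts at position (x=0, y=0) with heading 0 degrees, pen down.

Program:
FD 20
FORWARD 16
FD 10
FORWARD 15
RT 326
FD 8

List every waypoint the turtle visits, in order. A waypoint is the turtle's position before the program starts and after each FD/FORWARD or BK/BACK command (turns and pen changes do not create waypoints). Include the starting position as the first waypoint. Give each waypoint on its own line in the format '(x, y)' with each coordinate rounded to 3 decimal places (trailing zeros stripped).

Answer: (0, 0)
(20, 0)
(36, 0)
(46, 0)
(61, 0)
(67.632, 4.474)

Derivation:
Executing turtle program step by step:
Start: pos=(0,0), heading=0, pen down
FD 20: (0,0) -> (20,0) [heading=0, draw]
FD 16: (20,0) -> (36,0) [heading=0, draw]
FD 10: (36,0) -> (46,0) [heading=0, draw]
FD 15: (46,0) -> (61,0) [heading=0, draw]
RT 326: heading 0 -> 34
FD 8: (61,0) -> (67.632,4.474) [heading=34, draw]
Final: pos=(67.632,4.474), heading=34, 5 segment(s) drawn
Waypoints (6 total):
(0, 0)
(20, 0)
(36, 0)
(46, 0)
(61, 0)
(67.632, 4.474)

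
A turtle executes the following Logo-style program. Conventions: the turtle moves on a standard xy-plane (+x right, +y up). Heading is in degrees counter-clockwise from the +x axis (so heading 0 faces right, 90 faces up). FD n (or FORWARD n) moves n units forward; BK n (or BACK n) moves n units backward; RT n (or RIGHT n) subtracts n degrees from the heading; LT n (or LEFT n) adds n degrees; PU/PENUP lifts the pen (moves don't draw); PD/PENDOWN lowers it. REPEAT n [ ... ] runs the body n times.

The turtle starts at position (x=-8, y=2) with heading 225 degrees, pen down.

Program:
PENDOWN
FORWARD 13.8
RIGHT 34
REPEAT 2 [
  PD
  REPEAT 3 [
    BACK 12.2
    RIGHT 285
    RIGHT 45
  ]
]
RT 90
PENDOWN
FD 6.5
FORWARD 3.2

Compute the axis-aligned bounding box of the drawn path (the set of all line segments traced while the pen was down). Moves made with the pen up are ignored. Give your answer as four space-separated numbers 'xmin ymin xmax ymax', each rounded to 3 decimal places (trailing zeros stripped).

Answer: -17.758 -7.758 7.397 39.264

Derivation:
Executing turtle program step by step:
Start: pos=(-8,2), heading=225, pen down
PD: pen down
FD 13.8: (-8,2) -> (-17.758,-7.758) [heading=225, draw]
RT 34: heading 225 -> 191
REPEAT 2 [
  -- iteration 1/2 --
  PD: pen down
  REPEAT 3 [
    -- iteration 1/3 --
    BK 12.2: (-17.758,-7.758) -> (-5.782,-5.43) [heading=191, draw]
    RT 285: heading 191 -> 266
    RT 45: heading 266 -> 221
    -- iteration 2/3 --
    BK 12.2: (-5.782,-5.43) -> (3.425,2.574) [heading=221, draw]
    RT 285: heading 221 -> 296
    RT 45: heading 296 -> 251
    -- iteration 3/3 --
    BK 12.2: (3.425,2.574) -> (7.397,14.109) [heading=251, draw]
    RT 285: heading 251 -> 326
    RT 45: heading 326 -> 281
  ]
  -- iteration 2/2 --
  PD: pen down
  REPEAT 3 [
    -- iteration 1/3 --
    BK 12.2: (7.397,14.109) -> (5.069,26.085) [heading=281, draw]
    RT 285: heading 281 -> 356
    RT 45: heading 356 -> 311
    -- iteration 2/3 --
    BK 12.2: (5.069,26.085) -> (-2.935,35.292) [heading=311, draw]
    RT 285: heading 311 -> 26
    RT 45: heading 26 -> 341
    -- iteration 3/3 --
    BK 12.2: (-2.935,35.292) -> (-14.47,39.264) [heading=341, draw]
    RT 285: heading 341 -> 56
    RT 45: heading 56 -> 11
  ]
]
RT 90: heading 11 -> 281
PD: pen down
FD 6.5: (-14.47,39.264) -> (-13.23,32.884) [heading=281, draw]
FD 3.2: (-13.23,32.884) -> (-12.619,29.742) [heading=281, draw]
Final: pos=(-12.619,29.742), heading=281, 9 segment(s) drawn

Segment endpoints: x in {-17.758, -14.47, -13.23, -12.619, -8, -5.782, -2.935, 3.425, 5.069, 7.397}, y in {-7.758, -5.43, 2, 2.574, 14.109, 26.085, 29.742, 32.884, 35.292, 39.264}
xmin=-17.758, ymin=-7.758, xmax=7.397, ymax=39.264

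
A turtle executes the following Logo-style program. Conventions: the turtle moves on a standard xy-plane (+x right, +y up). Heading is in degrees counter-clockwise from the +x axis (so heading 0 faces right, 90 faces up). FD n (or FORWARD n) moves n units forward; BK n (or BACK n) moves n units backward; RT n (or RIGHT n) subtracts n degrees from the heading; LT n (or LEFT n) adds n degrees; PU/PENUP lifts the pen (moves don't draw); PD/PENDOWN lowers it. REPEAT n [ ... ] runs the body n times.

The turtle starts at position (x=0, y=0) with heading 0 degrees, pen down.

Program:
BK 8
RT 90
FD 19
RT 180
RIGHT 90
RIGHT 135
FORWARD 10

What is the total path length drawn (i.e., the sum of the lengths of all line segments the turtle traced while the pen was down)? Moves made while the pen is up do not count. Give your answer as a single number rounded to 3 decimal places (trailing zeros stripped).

Executing turtle program step by step:
Start: pos=(0,0), heading=0, pen down
BK 8: (0,0) -> (-8,0) [heading=0, draw]
RT 90: heading 0 -> 270
FD 19: (-8,0) -> (-8,-19) [heading=270, draw]
RT 180: heading 270 -> 90
RT 90: heading 90 -> 0
RT 135: heading 0 -> 225
FD 10: (-8,-19) -> (-15.071,-26.071) [heading=225, draw]
Final: pos=(-15.071,-26.071), heading=225, 3 segment(s) drawn

Segment lengths:
  seg 1: (0,0) -> (-8,0), length = 8
  seg 2: (-8,0) -> (-8,-19), length = 19
  seg 3: (-8,-19) -> (-15.071,-26.071), length = 10
Total = 37

Answer: 37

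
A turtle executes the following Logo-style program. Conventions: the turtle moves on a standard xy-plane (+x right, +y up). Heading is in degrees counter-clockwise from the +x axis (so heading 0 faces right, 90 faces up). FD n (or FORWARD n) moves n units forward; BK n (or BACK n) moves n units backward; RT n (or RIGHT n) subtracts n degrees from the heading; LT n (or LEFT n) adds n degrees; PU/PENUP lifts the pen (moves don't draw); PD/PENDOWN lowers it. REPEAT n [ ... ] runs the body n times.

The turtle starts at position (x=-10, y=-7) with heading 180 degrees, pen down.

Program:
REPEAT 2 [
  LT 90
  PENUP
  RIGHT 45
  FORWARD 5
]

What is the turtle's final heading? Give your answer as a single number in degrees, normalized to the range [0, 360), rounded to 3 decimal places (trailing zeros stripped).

Answer: 270

Derivation:
Executing turtle program step by step:
Start: pos=(-10,-7), heading=180, pen down
REPEAT 2 [
  -- iteration 1/2 --
  LT 90: heading 180 -> 270
  PU: pen up
  RT 45: heading 270 -> 225
  FD 5: (-10,-7) -> (-13.536,-10.536) [heading=225, move]
  -- iteration 2/2 --
  LT 90: heading 225 -> 315
  PU: pen up
  RT 45: heading 315 -> 270
  FD 5: (-13.536,-10.536) -> (-13.536,-15.536) [heading=270, move]
]
Final: pos=(-13.536,-15.536), heading=270, 0 segment(s) drawn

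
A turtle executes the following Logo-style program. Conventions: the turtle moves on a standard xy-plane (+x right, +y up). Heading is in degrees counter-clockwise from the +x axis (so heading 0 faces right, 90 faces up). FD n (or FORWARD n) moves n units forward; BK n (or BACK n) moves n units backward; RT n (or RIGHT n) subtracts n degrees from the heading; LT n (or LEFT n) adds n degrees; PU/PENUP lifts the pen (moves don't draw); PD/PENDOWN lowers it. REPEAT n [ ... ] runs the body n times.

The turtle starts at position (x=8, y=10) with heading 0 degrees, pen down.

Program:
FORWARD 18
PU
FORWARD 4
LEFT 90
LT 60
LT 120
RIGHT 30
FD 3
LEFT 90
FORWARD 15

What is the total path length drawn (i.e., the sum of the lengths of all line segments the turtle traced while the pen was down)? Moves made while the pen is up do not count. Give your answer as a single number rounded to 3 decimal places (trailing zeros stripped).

Answer: 18

Derivation:
Executing turtle program step by step:
Start: pos=(8,10), heading=0, pen down
FD 18: (8,10) -> (26,10) [heading=0, draw]
PU: pen up
FD 4: (26,10) -> (30,10) [heading=0, move]
LT 90: heading 0 -> 90
LT 60: heading 90 -> 150
LT 120: heading 150 -> 270
RT 30: heading 270 -> 240
FD 3: (30,10) -> (28.5,7.402) [heading=240, move]
LT 90: heading 240 -> 330
FD 15: (28.5,7.402) -> (41.49,-0.098) [heading=330, move]
Final: pos=(41.49,-0.098), heading=330, 1 segment(s) drawn

Segment lengths:
  seg 1: (8,10) -> (26,10), length = 18
Total = 18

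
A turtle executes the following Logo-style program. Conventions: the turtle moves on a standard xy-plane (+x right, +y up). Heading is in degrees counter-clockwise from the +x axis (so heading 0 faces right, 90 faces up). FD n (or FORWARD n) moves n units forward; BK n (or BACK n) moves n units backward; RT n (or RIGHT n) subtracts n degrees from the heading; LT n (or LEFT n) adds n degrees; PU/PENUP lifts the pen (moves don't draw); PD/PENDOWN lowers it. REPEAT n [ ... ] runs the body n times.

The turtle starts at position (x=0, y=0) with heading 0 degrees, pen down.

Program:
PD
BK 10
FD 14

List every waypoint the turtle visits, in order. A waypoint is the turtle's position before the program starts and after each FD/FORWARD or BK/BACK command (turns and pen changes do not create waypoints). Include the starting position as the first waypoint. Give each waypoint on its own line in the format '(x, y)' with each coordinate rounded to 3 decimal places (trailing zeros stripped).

Executing turtle program step by step:
Start: pos=(0,0), heading=0, pen down
PD: pen down
BK 10: (0,0) -> (-10,0) [heading=0, draw]
FD 14: (-10,0) -> (4,0) [heading=0, draw]
Final: pos=(4,0), heading=0, 2 segment(s) drawn
Waypoints (3 total):
(0, 0)
(-10, 0)
(4, 0)

Answer: (0, 0)
(-10, 0)
(4, 0)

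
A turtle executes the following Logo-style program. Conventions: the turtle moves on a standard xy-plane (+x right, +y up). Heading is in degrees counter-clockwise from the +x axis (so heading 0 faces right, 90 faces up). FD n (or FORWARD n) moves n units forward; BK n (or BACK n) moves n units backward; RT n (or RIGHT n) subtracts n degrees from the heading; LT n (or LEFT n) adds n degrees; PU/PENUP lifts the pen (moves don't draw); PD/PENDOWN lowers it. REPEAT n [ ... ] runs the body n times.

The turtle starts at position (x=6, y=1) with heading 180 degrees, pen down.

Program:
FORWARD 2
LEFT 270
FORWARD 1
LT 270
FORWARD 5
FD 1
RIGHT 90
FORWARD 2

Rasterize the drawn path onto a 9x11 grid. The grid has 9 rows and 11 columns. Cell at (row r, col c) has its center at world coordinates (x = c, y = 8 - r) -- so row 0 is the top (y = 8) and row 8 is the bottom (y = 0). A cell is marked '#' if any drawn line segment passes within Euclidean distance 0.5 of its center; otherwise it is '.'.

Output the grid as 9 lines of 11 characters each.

Segment 0: (6,1) -> (4,1)
Segment 1: (4,1) -> (4,2)
Segment 2: (4,2) -> (9,2)
Segment 3: (9,2) -> (10,2)
Segment 4: (10,2) -> (10,-0)

Answer: ...........
...........
...........
...........
...........
...........
....#######
....###...#
..........#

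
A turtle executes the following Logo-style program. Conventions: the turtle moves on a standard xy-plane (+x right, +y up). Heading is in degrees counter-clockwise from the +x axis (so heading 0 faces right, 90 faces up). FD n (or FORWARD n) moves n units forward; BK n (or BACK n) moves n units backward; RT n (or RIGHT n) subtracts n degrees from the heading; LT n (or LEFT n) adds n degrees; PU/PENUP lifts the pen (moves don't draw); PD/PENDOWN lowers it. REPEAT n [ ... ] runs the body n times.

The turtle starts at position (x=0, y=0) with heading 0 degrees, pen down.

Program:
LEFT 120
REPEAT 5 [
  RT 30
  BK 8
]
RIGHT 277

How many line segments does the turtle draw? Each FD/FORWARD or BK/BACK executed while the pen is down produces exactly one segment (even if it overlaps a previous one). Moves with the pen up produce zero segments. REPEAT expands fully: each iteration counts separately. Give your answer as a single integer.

Executing turtle program step by step:
Start: pos=(0,0), heading=0, pen down
LT 120: heading 0 -> 120
REPEAT 5 [
  -- iteration 1/5 --
  RT 30: heading 120 -> 90
  BK 8: (0,0) -> (0,-8) [heading=90, draw]
  -- iteration 2/5 --
  RT 30: heading 90 -> 60
  BK 8: (0,-8) -> (-4,-14.928) [heading=60, draw]
  -- iteration 3/5 --
  RT 30: heading 60 -> 30
  BK 8: (-4,-14.928) -> (-10.928,-18.928) [heading=30, draw]
  -- iteration 4/5 --
  RT 30: heading 30 -> 0
  BK 8: (-10.928,-18.928) -> (-18.928,-18.928) [heading=0, draw]
  -- iteration 5/5 --
  RT 30: heading 0 -> 330
  BK 8: (-18.928,-18.928) -> (-25.856,-14.928) [heading=330, draw]
]
RT 277: heading 330 -> 53
Final: pos=(-25.856,-14.928), heading=53, 5 segment(s) drawn
Segments drawn: 5

Answer: 5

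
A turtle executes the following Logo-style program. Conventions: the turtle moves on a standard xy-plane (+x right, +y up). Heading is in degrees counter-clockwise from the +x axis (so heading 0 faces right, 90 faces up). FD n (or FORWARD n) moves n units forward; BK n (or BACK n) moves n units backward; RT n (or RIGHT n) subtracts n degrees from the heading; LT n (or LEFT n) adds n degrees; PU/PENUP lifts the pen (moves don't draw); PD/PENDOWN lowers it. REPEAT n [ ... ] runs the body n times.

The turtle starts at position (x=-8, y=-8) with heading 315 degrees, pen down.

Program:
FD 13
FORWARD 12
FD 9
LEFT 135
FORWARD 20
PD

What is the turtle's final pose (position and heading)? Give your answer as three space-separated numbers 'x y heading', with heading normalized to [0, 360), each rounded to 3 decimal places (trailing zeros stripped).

Answer: 16.042 -12.042 90

Derivation:
Executing turtle program step by step:
Start: pos=(-8,-8), heading=315, pen down
FD 13: (-8,-8) -> (1.192,-17.192) [heading=315, draw]
FD 12: (1.192,-17.192) -> (9.678,-25.678) [heading=315, draw]
FD 9: (9.678,-25.678) -> (16.042,-32.042) [heading=315, draw]
LT 135: heading 315 -> 90
FD 20: (16.042,-32.042) -> (16.042,-12.042) [heading=90, draw]
PD: pen down
Final: pos=(16.042,-12.042), heading=90, 4 segment(s) drawn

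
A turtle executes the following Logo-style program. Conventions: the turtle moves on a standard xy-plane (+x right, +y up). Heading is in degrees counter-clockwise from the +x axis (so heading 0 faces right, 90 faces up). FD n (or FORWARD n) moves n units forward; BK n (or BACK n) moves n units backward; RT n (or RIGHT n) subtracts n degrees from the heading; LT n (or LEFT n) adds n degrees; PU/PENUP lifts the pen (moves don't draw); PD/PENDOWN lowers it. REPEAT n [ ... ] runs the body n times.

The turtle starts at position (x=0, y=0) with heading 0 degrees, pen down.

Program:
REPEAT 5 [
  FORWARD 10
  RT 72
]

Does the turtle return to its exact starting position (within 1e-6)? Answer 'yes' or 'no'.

Executing turtle program step by step:
Start: pos=(0,0), heading=0, pen down
REPEAT 5 [
  -- iteration 1/5 --
  FD 10: (0,0) -> (10,0) [heading=0, draw]
  RT 72: heading 0 -> 288
  -- iteration 2/5 --
  FD 10: (10,0) -> (13.09,-9.511) [heading=288, draw]
  RT 72: heading 288 -> 216
  -- iteration 3/5 --
  FD 10: (13.09,-9.511) -> (5,-15.388) [heading=216, draw]
  RT 72: heading 216 -> 144
  -- iteration 4/5 --
  FD 10: (5,-15.388) -> (-3.09,-9.511) [heading=144, draw]
  RT 72: heading 144 -> 72
  -- iteration 5/5 --
  FD 10: (-3.09,-9.511) -> (0,0) [heading=72, draw]
  RT 72: heading 72 -> 0
]
Final: pos=(0,0), heading=0, 5 segment(s) drawn

Start position: (0, 0)
Final position: (0, 0)
Distance = 0; < 1e-6 -> CLOSED

Answer: yes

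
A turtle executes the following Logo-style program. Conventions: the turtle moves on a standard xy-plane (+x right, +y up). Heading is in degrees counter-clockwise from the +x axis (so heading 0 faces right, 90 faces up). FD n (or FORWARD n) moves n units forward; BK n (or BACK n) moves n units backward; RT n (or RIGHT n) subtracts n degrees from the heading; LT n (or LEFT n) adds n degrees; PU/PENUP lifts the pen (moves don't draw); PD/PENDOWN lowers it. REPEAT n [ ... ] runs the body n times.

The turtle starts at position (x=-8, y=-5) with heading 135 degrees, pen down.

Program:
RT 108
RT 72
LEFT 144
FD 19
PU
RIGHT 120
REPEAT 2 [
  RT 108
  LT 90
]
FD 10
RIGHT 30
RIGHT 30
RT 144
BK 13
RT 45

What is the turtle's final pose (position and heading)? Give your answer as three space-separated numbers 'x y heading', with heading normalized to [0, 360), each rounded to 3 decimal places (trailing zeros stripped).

Executing turtle program step by step:
Start: pos=(-8,-5), heading=135, pen down
RT 108: heading 135 -> 27
RT 72: heading 27 -> 315
LT 144: heading 315 -> 99
FD 19: (-8,-5) -> (-10.972,13.766) [heading=99, draw]
PU: pen up
RT 120: heading 99 -> 339
REPEAT 2 [
  -- iteration 1/2 --
  RT 108: heading 339 -> 231
  LT 90: heading 231 -> 321
  -- iteration 2/2 --
  RT 108: heading 321 -> 213
  LT 90: heading 213 -> 303
]
FD 10: (-10.972,13.766) -> (-5.526,5.379) [heading=303, move]
RT 30: heading 303 -> 273
RT 30: heading 273 -> 243
RT 144: heading 243 -> 99
BK 13: (-5.526,5.379) -> (-3.492,-7.461) [heading=99, move]
RT 45: heading 99 -> 54
Final: pos=(-3.492,-7.461), heading=54, 1 segment(s) drawn

Answer: -3.492 -7.461 54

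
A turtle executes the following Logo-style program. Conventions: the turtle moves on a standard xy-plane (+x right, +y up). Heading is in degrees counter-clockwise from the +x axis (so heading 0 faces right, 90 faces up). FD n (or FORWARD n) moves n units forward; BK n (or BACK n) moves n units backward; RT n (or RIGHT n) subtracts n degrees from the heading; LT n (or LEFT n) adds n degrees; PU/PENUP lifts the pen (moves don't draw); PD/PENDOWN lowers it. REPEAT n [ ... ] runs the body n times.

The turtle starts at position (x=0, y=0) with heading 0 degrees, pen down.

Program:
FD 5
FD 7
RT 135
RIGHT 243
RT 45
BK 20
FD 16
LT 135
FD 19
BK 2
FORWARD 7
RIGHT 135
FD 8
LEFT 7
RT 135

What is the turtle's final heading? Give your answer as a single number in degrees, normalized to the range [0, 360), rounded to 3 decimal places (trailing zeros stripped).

Answer: 169

Derivation:
Executing turtle program step by step:
Start: pos=(0,0), heading=0, pen down
FD 5: (0,0) -> (5,0) [heading=0, draw]
FD 7: (5,0) -> (12,0) [heading=0, draw]
RT 135: heading 0 -> 225
RT 243: heading 225 -> 342
RT 45: heading 342 -> 297
BK 20: (12,0) -> (2.92,17.82) [heading=297, draw]
FD 16: (2.92,17.82) -> (10.184,3.564) [heading=297, draw]
LT 135: heading 297 -> 72
FD 19: (10.184,3.564) -> (16.055,21.634) [heading=72, draw]
BK 2: (16.055,21.634) -> (15.437,19.732) [heading=72, draw]
FD 7: (15.437,19.732) -> (17.6,26.389) [heading=72, draw]
RT 135: heading 72 -> 297
FD 8: (17.6,26.389) -> (21.232,19.261) [heading=297, draw]
LT 7: heading 297 -> 304
RT 135: heading 304 -> 169
Final: pos=(21.232,19.261), heading=169, 8 segment(s) drawn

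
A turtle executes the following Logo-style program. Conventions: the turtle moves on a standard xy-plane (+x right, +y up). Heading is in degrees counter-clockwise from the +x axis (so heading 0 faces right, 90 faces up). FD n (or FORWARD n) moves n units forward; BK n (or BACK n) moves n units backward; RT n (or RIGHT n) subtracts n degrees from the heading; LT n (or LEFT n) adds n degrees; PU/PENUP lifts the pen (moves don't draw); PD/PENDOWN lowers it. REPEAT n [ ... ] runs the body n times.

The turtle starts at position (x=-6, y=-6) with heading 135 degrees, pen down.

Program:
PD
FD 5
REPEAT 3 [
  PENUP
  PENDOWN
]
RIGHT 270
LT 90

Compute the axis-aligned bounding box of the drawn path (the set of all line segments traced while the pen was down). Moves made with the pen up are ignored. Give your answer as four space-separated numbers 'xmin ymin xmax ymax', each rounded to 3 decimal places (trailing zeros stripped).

Executing turtle program step by step:
Start: pos=(-6,-6), heading=135, pen down
PD: pen down
FD 5: (-6,-6) -> (-9.536,-2.464) [heading=135, draw]
REPEAT 3 [
  -- iteration 1/3 --
  PU: pen up
  PD: pen down
  -- iteration 2/3 --
  PU: pen up
  PD: pen down
  -- iteration 3/3 --
  PU: pen up
  PD: pen down
]
RT 270: heading 135 -> 225
LT 90: heading 225 -> 315
Final: pos=(-9.536,-2.464), heading=315, 1 segment(s) drawn

Segment endpoints: x in {-9.536, -6}, y in {-6, -2.464}
xmin=-9.536, ymin=-6, xmax=-6, ymax=-2.464

Answer: -9.536 -6 -6 -2.464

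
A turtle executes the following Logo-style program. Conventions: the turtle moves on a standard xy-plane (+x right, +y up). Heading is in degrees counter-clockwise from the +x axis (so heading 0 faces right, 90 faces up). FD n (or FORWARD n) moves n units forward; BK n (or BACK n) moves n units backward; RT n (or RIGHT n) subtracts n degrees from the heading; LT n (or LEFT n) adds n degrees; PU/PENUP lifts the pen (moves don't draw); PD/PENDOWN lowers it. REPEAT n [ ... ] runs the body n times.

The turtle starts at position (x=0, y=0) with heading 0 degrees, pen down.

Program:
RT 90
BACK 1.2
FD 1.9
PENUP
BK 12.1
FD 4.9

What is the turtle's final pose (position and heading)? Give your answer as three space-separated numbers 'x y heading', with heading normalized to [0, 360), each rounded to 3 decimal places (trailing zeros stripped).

Executing turtle program step by step:
Start: pos=(0,0), heading=0, pen down
RT 90: heading 0 -> 270
BK 1.2: (0,0) -> (0,1.2) [heading=270, draw]
FD 1.9: (0,1.2) -> (0,-0.7) [heading=270, draw]
PU: pen up
BK 12.1: (0,-0.7) -> (0,11.4) [heading=270, move]
FD 4.9: (0,11.4) -> (0,6.5) [heading=270, move]
Final: pos=(0,6.5), heading=270, 2 segment(s) drawn

Answer: 0 6.5 270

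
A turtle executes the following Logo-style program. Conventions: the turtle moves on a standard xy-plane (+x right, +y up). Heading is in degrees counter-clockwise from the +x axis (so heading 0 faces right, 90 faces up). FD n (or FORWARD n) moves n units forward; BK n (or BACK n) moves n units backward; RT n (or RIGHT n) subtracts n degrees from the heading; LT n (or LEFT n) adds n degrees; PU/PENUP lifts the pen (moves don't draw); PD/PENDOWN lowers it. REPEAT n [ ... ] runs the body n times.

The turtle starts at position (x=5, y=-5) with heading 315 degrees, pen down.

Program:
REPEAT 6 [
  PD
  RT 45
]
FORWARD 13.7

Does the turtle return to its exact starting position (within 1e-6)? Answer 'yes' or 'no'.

Executing turtle program step by step:
Start: pos=(5,-5), heading=315, pen down
REPEAT 6 [
  -- iteration 1/6 --
  PD: pen down
  RT 45: heading 315 -> 270
  -- iteration 2/6 --
  PD: pen down
  RT 45: heading 270 -> 225
  -- iteration 3/6 --
  PD: pen down
  RT 45: heading 225 -> 180
  -- iteration 4/6 --
  PD: pen down
  RT 45: heading 180 -> 135
  -- iteration 5/6 --
  PD: pen down
  RT 45: heading 135 -> 90
  -- iteration 6/6 --
  PD: pen down
  RT 45: heading 90 -> 45
]
FD 13.7: (5,-5) -> (14.687,4.687) [heading=45, draw]
Final: pos=(14.687,4.687), heading=45, 1 segment(s) drawn

Start position: (5, -5)
Final position: (14.687, 4.687)
Distance = 13.7; >= 1e-6 -> NOT closed

Answer: no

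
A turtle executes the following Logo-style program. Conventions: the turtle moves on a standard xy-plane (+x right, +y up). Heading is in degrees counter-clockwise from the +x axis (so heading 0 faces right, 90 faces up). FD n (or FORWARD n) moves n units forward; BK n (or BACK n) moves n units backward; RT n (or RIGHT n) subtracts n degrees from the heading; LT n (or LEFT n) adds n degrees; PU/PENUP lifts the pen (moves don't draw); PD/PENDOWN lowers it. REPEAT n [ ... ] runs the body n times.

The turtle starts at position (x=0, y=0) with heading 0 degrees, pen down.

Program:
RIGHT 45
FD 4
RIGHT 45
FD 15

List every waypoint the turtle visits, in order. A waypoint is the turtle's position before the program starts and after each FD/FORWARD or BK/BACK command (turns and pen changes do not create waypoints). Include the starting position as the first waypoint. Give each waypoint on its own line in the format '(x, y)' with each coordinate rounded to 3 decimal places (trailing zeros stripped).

Answer: (0, 0)
(2.828, -2.828)
(2.828, -17.828)

Derivation:
Executing turtle program step by step:
Start: pos=(0,0), heading=0, pen down
RT 45: heading 0 -> 315
FD 4: (0,0) -> (2.828,-2.828) [heading=315, draw]
RT 45: heading 315 -> 270
FD 15: (2.828,-2.828) -> (2.828,-17.828) [heading=270, draw]
Final: pos=(2.828,-17.828), heading=270, 2 segment(s) drawn
Waypoints (3 total):
(0, 0)
(2.828, -2.828)
(2.828, -17.828)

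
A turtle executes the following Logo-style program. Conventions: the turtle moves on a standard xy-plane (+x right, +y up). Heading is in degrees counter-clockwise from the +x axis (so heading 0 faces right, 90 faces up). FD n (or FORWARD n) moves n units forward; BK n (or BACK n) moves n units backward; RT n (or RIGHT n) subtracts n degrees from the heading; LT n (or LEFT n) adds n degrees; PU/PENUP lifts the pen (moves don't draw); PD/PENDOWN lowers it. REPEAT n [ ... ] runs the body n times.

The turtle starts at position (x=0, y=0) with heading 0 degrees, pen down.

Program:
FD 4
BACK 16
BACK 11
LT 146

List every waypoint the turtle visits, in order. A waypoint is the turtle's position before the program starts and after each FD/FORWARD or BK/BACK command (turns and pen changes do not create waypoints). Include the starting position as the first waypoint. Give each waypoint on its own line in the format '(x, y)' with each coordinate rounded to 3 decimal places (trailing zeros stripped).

Executing turtle program step by step:
Start: pos=(0,0), heading=0, pen down
FD 4: (0,0) -> (4,0) [heading=0, draw]
BK 16: (4,0) -> (-12,0) [heading=0, draw]
BK 11: (-12,0) -> (-23,0) [heading=0, draw]
LT 146: heading 0 -> 146
Final: pos=(-23,0), heading=146, 3 segment(s) drawn
Waypoints (4 total):
(0, 0)
(4, 0)
(-12, 0)
(-23, 0)

Answer: (0, 0)
(4, 0)
(-12, 0)
(-23, 0)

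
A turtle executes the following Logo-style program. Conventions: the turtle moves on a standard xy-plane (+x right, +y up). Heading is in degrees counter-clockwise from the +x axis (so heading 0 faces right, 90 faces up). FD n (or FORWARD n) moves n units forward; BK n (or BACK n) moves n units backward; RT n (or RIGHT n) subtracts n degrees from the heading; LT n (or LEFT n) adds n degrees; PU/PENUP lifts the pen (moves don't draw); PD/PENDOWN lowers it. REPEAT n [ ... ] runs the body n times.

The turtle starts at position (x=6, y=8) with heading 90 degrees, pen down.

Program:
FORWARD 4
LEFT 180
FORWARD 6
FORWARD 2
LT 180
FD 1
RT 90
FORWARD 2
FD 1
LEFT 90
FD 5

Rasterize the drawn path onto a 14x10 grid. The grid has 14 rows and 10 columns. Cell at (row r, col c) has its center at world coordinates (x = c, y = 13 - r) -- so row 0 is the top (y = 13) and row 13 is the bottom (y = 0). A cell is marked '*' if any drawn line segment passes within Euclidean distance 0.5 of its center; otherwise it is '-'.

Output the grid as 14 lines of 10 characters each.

Answer: ----------
------*---
------*---
------*--*
------*--*
------*--*
------*--*
------*--*
------****
------*---
----------
----------
----------
----------

Derivation:
Segment 0: (6,8) -> (6,12)
Segment 1: (6,12) -> (6,6)
Segment 2: (6,6) -> (6,4)
Segment 3: (6,4) -> (6,5)
Segment 4: (6,5) -> (8,5)
Segment 5: (8,5) -> (9,5)
Segment 6: (9,5) -> (9,10)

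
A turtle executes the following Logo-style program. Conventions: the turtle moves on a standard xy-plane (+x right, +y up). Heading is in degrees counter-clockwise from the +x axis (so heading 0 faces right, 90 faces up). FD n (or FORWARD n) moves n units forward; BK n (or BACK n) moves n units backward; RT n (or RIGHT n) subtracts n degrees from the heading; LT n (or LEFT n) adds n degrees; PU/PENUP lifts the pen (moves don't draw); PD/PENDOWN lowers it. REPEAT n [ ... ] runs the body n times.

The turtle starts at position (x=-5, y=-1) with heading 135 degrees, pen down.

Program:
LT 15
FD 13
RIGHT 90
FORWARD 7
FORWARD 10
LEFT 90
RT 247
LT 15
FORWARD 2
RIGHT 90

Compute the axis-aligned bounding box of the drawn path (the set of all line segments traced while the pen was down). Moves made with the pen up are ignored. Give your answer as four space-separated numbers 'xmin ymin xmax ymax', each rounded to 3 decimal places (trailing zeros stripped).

Answer: -16.258 -1 -5 20.222

Derivation:
Executing turtle program step by step:
Start: pos=(-5,-1), heading=135, pen down
LT 15: heading 135 -> 150
FD 13: (-5,-1) -> (-16.258,5.5) [heading=150, draw]
RT 90: heading 150 -> 60
FD 7: (-16.258,5.5) -> (-12.758,11.562) [heading=60, draw]
FD 10: (-12.758,11.562) -> (-7.758,20.222) [heading=60, draw]
LT 90: heading 60 -> 150
RT 247: heading 150 -> 263
LT 15: heading 263 -> 278
FD 2: (-7.758,20.222) -> (-7.48,18.242) [heading=278, draw]
RT 90: heading 278 -> 188
Final: pos=(-7.48,18.242), heading=188, 4 segment(s) drawn

Segment endpoints: x in {-16.258, -12.758, -7.758, -7.48, -5}, y in {-1, 5.5, 11.562, 18.242, 20.222}
xmin=-16.258, ymin=-1, xmax=-5, ymax=20.222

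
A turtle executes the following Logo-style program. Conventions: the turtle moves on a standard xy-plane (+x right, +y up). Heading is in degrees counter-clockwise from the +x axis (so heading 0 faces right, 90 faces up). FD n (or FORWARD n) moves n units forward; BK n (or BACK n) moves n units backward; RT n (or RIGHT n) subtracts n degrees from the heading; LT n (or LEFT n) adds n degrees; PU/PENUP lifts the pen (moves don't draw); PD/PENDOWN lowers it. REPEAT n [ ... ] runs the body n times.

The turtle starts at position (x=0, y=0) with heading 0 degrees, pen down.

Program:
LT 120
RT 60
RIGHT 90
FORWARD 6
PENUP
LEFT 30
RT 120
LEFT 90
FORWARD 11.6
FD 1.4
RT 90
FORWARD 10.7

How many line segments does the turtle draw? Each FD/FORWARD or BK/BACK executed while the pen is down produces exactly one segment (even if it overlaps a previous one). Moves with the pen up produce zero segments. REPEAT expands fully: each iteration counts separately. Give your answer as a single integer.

Answer: 1

Derivation:
Executing turtle program step by step:
Start: pos=(0,0), heading=0, pen down
LT 120: heading 0 -> 120
RT 60: heading 120 -> 60
RT 90: heading 60 -> 330
FD 6: (0,0) -> (5.196,-3) [heading=330, draw]
PU: pen up
LT 30: heading 330 -> 0
RT 120: heading 0 -> 240
LT 90: heading 240 -> 330
FD 11.6: (5.196,-3) -> (15.242,-8.8) [heading=330, move]
FD 1.4: (15.242,-8.8) -> (16.454,-9.5) [heading=330, move]
RT 90: heading 330 -> 240
FD 10.7: (16.454,-9.5) -> (11.104,-18.766) [heading=240, move]
Final: pos=(11.104,-18.766), heading=240, 1 segment(s) drawn
Segments drawn: 1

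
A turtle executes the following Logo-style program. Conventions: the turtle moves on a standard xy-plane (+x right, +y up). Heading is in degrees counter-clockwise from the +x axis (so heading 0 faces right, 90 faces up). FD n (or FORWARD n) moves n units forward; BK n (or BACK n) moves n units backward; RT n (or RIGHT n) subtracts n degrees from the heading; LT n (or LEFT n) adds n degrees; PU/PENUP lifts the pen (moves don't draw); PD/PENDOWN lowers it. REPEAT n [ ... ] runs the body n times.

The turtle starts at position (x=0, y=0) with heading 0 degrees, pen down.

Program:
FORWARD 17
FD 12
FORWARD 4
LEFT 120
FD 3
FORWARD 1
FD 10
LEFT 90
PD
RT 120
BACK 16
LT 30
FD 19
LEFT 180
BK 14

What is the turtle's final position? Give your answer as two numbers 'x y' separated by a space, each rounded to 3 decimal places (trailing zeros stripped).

Answer: 9.5 24.703

Derivation:
Executing turtle program step by step:
Start: pos=(0,0), heading=0, pen down
FD 17: (0,0) -> (17,0) [heading=0, draw]
FD 12: (17,0) -> (29,0) [heading=0, draw]
FD 4: (29,0) -> (33,0) [heading=0, draw]
LT 120: heading 0 -> 120
FD 3: (33,0) -> (31.5,2.598) [heading=120, draw]
FD 1: (31.5,2.598) -> (31,3.464) [heading=120, draw]
FD 10: (31,3.464) -> (26,12.124) [heading=120, draw]
LT 90: heading 120 -> 210
PD: pen down
RT 120: heading 210 -> 90
BK 16: (26,12.124) -> (26,-3.876) [heading=90, draw]
LT 30: heading 90 -> 120
FD 19: (26,-3.876) -> (16.5,12.579) [heading=120, draw]
LT 180: heading 120 -> 300
BK 14: (16.5,12.579) -> (9.5,24.703) [heading=300, draw]
Final: pos=(9.5,24.703), heading=300, 9 segment(s) drawn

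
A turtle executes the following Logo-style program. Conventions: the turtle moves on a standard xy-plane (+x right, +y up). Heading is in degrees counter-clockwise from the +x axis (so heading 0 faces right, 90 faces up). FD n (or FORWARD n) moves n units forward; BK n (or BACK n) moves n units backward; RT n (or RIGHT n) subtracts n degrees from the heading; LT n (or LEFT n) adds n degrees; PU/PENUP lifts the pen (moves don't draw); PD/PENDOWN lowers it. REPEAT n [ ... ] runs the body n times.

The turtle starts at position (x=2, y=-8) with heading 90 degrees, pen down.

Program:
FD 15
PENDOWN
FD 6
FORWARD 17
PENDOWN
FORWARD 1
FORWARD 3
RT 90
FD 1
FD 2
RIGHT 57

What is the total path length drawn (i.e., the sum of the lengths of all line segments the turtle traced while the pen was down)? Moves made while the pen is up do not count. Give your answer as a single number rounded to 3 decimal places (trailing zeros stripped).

Answer: 45

Derivation:
Executing turtle program step by step:
Start: pos=(2,-8), heading=90, pen down
FD 15: (2,-8) -> (2,7) [heading=90, draw]
PD: pen down
FD 6: (2,7) -> (2,13) [heading=90, draw]
FD 17: (2,13) -> (2,30) [heading=90, draw]
PD: pen down
FD 1: (2,30) -> (2,31) [heading=90, draw]
FD 3: (2,31) -> (2,34) [heading=90, draw]
RT 90: heading 90 -> 0
FD 1: (2,34) -> (3,34) [heading=0, draw]
FD 2: (3,34) -> (5,34) [heading=0, draw]
RT 57: heading 0 -> 303
Final: pos=(5,34), heading=303, 7 segment(s) drawn

Segment lengths:
  seg 1: (2,-8) -> (2,7), length = 15
  seg 2: (2,7) -> (2,13), length = 6
  seg 3: (2,13) -> (2,30), length = 17
  seg 4: (2,30) -> (2,31), length = 1
  seg 5: (2,31) -> (2,34), length = 3
  seg 6: (2,34) -> (3,34), length = 1
  seg 7: (3,34) -> (5,34), length = 2
Total = 45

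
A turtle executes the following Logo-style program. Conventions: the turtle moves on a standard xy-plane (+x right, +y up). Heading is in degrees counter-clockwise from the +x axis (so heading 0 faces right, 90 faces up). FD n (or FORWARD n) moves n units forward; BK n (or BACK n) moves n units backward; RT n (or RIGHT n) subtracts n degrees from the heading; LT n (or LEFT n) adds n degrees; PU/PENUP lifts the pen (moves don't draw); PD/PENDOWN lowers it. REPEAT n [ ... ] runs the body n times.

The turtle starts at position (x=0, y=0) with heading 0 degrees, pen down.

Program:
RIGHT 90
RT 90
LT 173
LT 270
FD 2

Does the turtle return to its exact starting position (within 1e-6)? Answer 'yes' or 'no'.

Answer: no

Derivation:
Executing turtle program step by step:
Start: pos=(0,0), heading=0, pen down
RT 90: heading 0 -> 270
RT 90: heading 270 -> 180
LT 173: heading 180 -> 353
LT 270: heading 353 -> 263
FD 2: (0,0) -> (-0.244,-1.985) [heading=263, draw]
Final: pos=(-0.244,-1.985), heading=263, 1 segment(s) drawn

Start position: (0, 0)
Final position: (-0.244, -1.985)
Distance = 2; >= 1e-6 -> NOT closed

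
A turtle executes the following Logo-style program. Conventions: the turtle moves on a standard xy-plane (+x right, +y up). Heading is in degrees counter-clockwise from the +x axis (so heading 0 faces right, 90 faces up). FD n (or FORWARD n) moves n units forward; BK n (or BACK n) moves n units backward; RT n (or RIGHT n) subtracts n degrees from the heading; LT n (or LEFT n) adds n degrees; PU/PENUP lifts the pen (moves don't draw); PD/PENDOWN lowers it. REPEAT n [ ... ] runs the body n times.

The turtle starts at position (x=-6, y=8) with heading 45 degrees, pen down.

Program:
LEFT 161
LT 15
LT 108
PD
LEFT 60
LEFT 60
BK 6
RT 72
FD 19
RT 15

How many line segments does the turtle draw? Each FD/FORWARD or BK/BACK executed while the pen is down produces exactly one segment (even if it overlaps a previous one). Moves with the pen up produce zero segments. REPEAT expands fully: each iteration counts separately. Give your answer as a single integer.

Answer: 2

Derivation:
Executing turtle program step by step:
Start: pos=(-6,8), heading=45, pen down
LT 161: heading 45 -> 206
LT 15: heading 206 -> 221
LT 108: heading 221 -> 329
PD: pen down
LT 60: heading 329 -> 29
LT 60: heading 29 -> 89
BK 6: (-6,8) -> (-6.105,2.001) [heading=89, draw]
RT 72: heading 89 -> 17
FD 19: (-6.105,2.001) -> (12.065,7.556) [heading=17, draw]
RT 15: heading 17 -> 2
Final: pos=(12.065,7.556), heading=2, 2 segment(s) drawn
Segments drawn: 2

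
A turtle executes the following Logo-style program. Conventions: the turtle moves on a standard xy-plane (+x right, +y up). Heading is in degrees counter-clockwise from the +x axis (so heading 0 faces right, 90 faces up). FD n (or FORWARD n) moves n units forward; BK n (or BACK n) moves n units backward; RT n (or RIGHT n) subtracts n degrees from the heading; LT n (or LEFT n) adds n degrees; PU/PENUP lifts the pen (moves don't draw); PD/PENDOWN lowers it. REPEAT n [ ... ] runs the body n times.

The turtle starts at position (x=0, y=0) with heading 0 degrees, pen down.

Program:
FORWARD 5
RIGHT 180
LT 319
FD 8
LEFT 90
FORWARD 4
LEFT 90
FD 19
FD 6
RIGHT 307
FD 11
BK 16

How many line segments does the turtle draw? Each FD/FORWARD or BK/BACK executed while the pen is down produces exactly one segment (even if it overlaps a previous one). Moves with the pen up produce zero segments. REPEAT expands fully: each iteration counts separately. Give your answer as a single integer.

Answer: 7

Derivation:
Executing turtle program step by step:
Start: pos=(0,0), heading=0, pen down
FD 5: (0,0) -> (5,0) [heading=0, draw]
RT 180: heading 0 -> 180
LT 319: heading 180 -> 139
FD 8: (5,0) -> (-1.038,5.248) [heading=139, draw]
LT 90: heading 139 -> 229
FD 4: (-1.038,5.248) -> (-3.662,2.23) [heading=229, draw]
LT 90: heading 229 -> 319
FD 19: (-3.662,2.23) -> (10.678,-10.235) [heading=319, draw]
FD 6: (10.678,-10.235) -> (15.206,-14.172) [heading=319, draw]
RT 307: heading 319 -> 12
FD 11: (15.206,-14.172) -> (25.965,-11.885) [heading=12, draw]
BK 16: (25.965,-11.885) -> (10.315,-15.211) [heading=12, draw]
Final: pos=(10.315,-15.211), heading=12, 7 segment(s) drawn
Segments drawn: 7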